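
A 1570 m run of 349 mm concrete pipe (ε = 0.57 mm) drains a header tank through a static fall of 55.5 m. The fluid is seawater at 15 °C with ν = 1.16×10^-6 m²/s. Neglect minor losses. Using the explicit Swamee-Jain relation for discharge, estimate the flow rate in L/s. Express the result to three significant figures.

Q ≈ 314 L/s

Swamee-Jain (Type II): Q = -0.965·√(gD⁵h_f/L)·ln[ε/(3.7D) + √(3.17ν²L/(gD³h_f))]
√(gD⁵h_f/L) = √(9.81·0.349⁵·55.5/1570) = 0.04237
ε/(3.7D) = 4.41×10^-4; √(3.17ν²L/(gD³h_f)) = 1.70×10^-5
Q = -0.965·0.04237·ln(4.584×10^-4) = 0.3144 m³/s
Check: V = 3.29 m/s, Re = 9.89×10^5, f = 0.02250, h_f = 55.7 m ≈ 55.5 m ✓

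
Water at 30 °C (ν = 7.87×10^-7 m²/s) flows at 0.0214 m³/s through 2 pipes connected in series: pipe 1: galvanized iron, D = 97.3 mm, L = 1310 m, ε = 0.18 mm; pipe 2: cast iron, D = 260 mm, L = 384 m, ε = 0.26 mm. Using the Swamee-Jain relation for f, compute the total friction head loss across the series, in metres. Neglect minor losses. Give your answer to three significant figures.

H ≈ 135 m

Pipe 1: V = 2.878 m/s, Re = 3.56×10^5, ε/D = 0.00185, f = 0.02362, h_1 = f(L/D)V²/2g = 134.2 m
Pipe 2: V = 0.4031 m/s, Re = 1.33×10^5, ε/D = 0.00100, f = 0.02180, h_2 = f(L/D)V²/2g = 0.2666 m
Series → Q common, losses add: H = Σh = 134.5 m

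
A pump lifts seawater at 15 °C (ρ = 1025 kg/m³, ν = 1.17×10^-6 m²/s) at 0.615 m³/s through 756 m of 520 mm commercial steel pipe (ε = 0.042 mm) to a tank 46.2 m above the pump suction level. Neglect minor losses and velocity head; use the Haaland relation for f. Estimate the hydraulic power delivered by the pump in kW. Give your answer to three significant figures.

V = 4Q/(πD²) = 2.896 m/s; Re = 1.29×10^6; ε/D = 8.08×10^-5; f = 0.01276
h_f = f(L/D)V²/2g = 7.928 m
Total head H = z + h_f = 46.2 + 7.928 = 54.13 m
P_hyd = ρgQH = 1025·9.81·0.615·54.13 = 334.7 kW

P_hyd ≈ 335 kW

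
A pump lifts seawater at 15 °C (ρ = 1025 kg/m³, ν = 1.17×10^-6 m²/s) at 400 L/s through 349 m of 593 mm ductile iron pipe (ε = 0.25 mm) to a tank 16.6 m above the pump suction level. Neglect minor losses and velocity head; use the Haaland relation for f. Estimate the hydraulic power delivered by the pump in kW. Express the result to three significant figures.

V = 4Q/(πD²) = 1.448 m/s; Re = 7.34×10^5; ε/D = 4.22×10^-4; f = 0.01678
h_f = f(L/D)V²/2g = 1.056 m
Total head H = z + h_f = 16.6 + 1.056 = 17.66 m
P_hyd = ρgQH = 1025·9.81·0.400·17.66 = 71.01 kW

P_hyd ≈ 71.0 kW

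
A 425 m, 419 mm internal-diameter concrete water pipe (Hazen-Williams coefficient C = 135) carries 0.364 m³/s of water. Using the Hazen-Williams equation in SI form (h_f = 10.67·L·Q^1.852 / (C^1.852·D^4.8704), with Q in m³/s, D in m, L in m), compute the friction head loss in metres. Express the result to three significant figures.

h_f = 10.67·425·0.364^1.852 / (135^1.852·0.419^4.8704) = 5.474 m

h_f ≈ 5.47 m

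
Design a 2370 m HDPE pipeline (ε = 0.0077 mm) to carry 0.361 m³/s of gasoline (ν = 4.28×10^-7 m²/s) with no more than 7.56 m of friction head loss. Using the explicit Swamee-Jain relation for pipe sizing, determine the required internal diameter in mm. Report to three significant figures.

Swamee-Jain (Type III): D = 0.66·[ε^1.25·(LQ²/(gh_f))^4.75 + ν·Q^9.4·(L/(gh_f))^5.2]^0.04
LQ²/(gh_f) = 4.165; L/(gh_f) = 31.96
Term 1 = ε^1.25·(…)^4.75 = 3.56×10^-4; Term 2 = ν·Q^9.4·(…)^5.2 = 0.00198
D = 0.66·(3.56×10^-4 + 0.00198)^0.04 = 0.5179 m = 518 mm
Check: V = 1.71 m/s, Re = 2.07×10^6, f = 0.01085, h_f = 7.43 m ≈ 7.56 m ✓

D ≈ 518 mm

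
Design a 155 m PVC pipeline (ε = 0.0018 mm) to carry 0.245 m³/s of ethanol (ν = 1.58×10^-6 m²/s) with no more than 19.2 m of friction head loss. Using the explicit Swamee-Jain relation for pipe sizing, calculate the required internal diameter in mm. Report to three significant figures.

Swamee-Jain (Type III): D = 0.66·[ε^1.25·(LQ²/(gh_f))^4.75 + ν·Q^9.4·(L/(gh_f))^5.2]^0.04
LQ²/(gh_f) = 0.04940; L/(gh_f) = 0.8229
Term 1 = ε^1.25·(…)^4.75 = 4.11×10^-14; Term 2 = ν·Q^9.4·(…)^5.2 = 1.04×10^-12
D = 0.66·(4.11×10^-14 + 1.04×10^-12)^0.04 = 0.2192 m = 219 mm
Check: V = 6.49 m/s, Re = 9.01×10^5, f = 0.01201, h_f = 18.2 m ≈ 19.2 m ✓

D ≈ 219 mm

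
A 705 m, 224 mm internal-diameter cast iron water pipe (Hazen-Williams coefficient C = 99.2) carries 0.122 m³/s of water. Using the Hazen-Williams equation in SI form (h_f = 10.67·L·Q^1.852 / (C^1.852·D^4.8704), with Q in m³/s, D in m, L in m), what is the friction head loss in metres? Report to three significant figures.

h_f = 10.67·705·0.122^1.852 / (99.2^1.852·0.224^4.8704) = 44.80 m

h_f ≈ 44.8 m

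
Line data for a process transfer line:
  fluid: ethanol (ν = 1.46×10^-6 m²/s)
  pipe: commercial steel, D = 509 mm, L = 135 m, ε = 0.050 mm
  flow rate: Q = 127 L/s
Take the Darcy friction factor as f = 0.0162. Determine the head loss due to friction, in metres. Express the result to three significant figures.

h_f ≈ 0.0853 m

V = 4Q/(πD²) = 4·0.127/(π·0.509²) = 0.6241 m/s
h_f = f(L/D)V²/(2g) = 0.01620·(135/0.509)·0.6241²/(2·9.81) = 0.08531 m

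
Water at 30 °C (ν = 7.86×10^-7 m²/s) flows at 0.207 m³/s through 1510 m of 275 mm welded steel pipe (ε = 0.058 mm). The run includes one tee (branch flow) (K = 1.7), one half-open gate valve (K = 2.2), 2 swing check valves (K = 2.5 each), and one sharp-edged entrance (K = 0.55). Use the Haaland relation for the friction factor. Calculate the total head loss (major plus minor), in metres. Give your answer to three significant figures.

H_L ≈ 55.4 m

V = 4Q/(πD²) = 3.485 m/s; V²/2g = 0.6191 m
Re = 1.22×10^6, ε/D = 2.11×10^-4 → f = 0.01459 (Haaland)
Major: h_f = f(L/D)·V²/2g = 0.01459·5491·0.6191 = 49.58 m
Minor: ΣK = 9.45; h_m = ΣK·V²/2g = 5.850 m
Total H_L = 49.58 + 5.850 = 55.43 m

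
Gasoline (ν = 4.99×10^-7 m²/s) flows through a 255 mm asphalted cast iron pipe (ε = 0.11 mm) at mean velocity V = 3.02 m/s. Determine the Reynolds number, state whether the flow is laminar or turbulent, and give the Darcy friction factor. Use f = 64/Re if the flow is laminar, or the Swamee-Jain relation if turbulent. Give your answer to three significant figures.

Re = VD/ν = 3.020·0.255/4.99×10^-7 = 1.54×10^6
Re > 4000 → turbulent; ε/D = 4.31×10^-4
Swamee-Jain: f = 0.01661

Re ≈ 1.54×10^6; turbulent; f ≈ 0.0166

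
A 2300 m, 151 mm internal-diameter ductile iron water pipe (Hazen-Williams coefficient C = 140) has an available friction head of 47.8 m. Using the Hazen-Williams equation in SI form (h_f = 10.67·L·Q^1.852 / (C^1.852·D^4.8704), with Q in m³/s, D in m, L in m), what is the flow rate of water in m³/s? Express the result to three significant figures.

Rearranging: Q = [h_f·C^1.852·D^4.8704 / (10.67·L)]^(1/1.852)
Q = [47.8·140^1.852·0.151^4.8704 / (10.67·2300)]^0.540 = 0.03338 m³/s

Q ≈ 0.0334 m³/s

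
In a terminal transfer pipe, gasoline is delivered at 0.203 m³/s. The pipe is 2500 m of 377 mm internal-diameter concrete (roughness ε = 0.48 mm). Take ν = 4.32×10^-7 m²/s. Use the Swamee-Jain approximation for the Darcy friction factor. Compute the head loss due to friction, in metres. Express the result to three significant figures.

h_f ≈ 23.5 m

V = 4Q/(πD²) = 4·0.203/(π·0.377²) = 1.819 m/s
Re = VD/ν = 1.819·0.377/4.32×10^-7 = 1.59×10^6 → turbulent
ε/D = 0.48/377 = 0.00127
Swamee-Jain: f = 0.02107
h_f = f(L/D)V²/(2g) = 0.02107·(2500/0.377)·1.819²/(2·9.81) = 23.55 m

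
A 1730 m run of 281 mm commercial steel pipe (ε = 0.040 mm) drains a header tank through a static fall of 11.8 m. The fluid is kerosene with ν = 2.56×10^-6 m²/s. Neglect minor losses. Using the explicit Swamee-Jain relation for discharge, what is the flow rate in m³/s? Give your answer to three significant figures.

Swamee-Jain (Type II): Q = -0.965·√(gD⁵h_f/L)·ln[ε/(3.7D) + √(3.17ν²L/(gD³h_f))]
√(gD⁵h_f/L) = √(9.81·0.281⁵·11.8/1730) = 0.01083
ε/(3.7D) = 3.85×10^-5; √(3.17ν²L/(gD³h_f)) = 1.18×10^-4
Q = -0.965·0.01083·ln(1.568×10^-4) = 0.09154 m³/s
Check: V = 1.48 m/s, Re = 1.62×10^5, f = 0.01725, h_f = 11.8 m ≈ 11.8 m ✓

Q ≈ 0.0915 m³/s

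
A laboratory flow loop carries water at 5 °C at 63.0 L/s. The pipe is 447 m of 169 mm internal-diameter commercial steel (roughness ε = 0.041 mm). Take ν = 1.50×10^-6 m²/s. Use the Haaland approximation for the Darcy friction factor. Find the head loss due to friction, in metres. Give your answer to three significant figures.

V = 4Q/(πD²) = 4·0.0630/(π·0.169²) = 2.809 m/s
Re = VD/ν = 2.809·0.169/1.50×10^-6 = 3.16×10^5 → turbulent
ε/D = 0.041/169 = 2.43×10^-4
Haaland: f = 0.01630
h_f = f(L/D)V²/(2g) = 0.01630·(447/0.169)·2.809²/(2·9.81) = 17.33 m

h_f ≈ 17.3 m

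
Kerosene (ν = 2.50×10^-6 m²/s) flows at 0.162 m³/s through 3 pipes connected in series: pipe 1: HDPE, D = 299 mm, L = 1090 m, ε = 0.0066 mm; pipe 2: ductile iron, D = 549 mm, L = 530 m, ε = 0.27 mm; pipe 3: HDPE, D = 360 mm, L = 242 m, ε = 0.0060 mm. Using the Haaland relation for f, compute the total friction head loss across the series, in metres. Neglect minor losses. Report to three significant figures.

H ≈ 16.3 m

Pipe 1: V = 2.307 m/s, Re = 2.76×10^5, ε/D = 2.21×10^-5, f = 0.01474, h_1 = f(L/D)V²/2g = 14.58 m
Pipe 2: V = 0.6844 m/s, Re = 1.50×10^5, ε/D = 4.92×10^-4, f = 0.01911, h_2 = f(L/D)V²/2g = 0.4403 m
Pipe 3: V = 1.592 m/s, Re = 2.29×10^5, ε/D = 1.67×10^-5, f = 0.01521, h_3 = f(L/D)V²/2g = 1.320 m
Series → Q common, losses add: H = Σh = 16.34 m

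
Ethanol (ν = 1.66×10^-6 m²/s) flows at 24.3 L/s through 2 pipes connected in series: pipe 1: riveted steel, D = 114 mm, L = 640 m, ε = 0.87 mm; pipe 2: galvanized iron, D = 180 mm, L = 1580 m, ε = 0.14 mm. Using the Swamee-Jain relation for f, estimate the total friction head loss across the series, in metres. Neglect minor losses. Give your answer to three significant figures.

Pipe 1: V = 2.381 m/s, Re = 1.63×10^5, ε/D = 0.00763, f = 0.03529, h_1 = f(L/D)V²/2g = 57.23 m
Pipe 2: V = 0.9549 m/s, Re = 1.04×10^5, ε/D = 7.78×10^-4, f = 0.02146, h_2 = f(L/D)V²/2g = 8.754 m
Series → Q common, losses add: H = Σh = 65.98 m

H ≈ 66.0 m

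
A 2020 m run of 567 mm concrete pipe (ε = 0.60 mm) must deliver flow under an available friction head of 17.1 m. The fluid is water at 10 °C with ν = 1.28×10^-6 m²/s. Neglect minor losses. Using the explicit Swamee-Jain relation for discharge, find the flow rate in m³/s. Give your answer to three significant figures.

Q ≈ 0.545 m³/s

Swamee-Jain (Type II): Q = -0.965·√(gD⁵h_f/L)·ln[ε/(3.7D) + √(3.17ν²L/(gD³h_f))]
√(gD⁵h_f/L) = √(9.81·0.567⁵·17.1/2020) = 0.06976
ε/(3.7D) = 2.86×10^-4; √(3.17ν²L/(gD³h_f)) = 1.85×10^-5
Q = -0.965·0.06976·ln(3.045×10^-4) = 0.5451 m³/s
Check: V = 2.16 m/s, Re = 9.56×10^5, f = 0.02030, h_f = 17.2 m ≈ 17.1 m ✓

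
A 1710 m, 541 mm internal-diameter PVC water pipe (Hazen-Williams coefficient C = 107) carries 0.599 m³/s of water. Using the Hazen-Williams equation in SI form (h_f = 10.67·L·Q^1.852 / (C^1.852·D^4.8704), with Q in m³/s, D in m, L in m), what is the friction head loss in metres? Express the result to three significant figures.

h_f ≈ 24.5 m

h_f = 10.67·1710·0.599^1.852 / (107^1.852·0.541^4.8704) = 24.55 m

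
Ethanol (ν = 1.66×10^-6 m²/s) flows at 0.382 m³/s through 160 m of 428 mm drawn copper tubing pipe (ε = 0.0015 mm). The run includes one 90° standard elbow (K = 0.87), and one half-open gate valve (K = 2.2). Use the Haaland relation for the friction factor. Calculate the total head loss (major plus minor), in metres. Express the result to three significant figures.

V = 4Q/(πD²) = 2.655 m/s; V²/2g = 0.3593 m
Re = 6.85×10^5, ε/D = 3.50×10^-6 → f = 0.01241 (Haaland)
Major: h_f = f(L/D)·V²/2g = 0.01241·373.8·0.3593 = 1.666 m
Minor: ΣK = 3.07; h_m = ΣK·V²/2g = 1.103 m
Total H_L = 1.666 + 1.103 = 2.770 m

H_L ≈ 2.77 m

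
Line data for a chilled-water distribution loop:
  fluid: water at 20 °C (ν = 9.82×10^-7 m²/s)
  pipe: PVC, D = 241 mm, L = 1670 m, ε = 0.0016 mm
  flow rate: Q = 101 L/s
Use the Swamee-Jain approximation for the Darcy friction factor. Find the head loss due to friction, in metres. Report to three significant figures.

V = 4Q/(πD²) = 4·0.101/(π·0.241²) = 2.214 m/s
Re = VD/ν = 2.214·0.241/9.82×10^-7 = 5.43×10^5 → turbulent
ε/D = 0.0016/241 = 6.64×10^-6
Swamee-Jain: f = 0.01301
h_f = f(L/D)V²/(2g) = 0.01301·(1670/0.241)·2.214²/(2·9.81) = 22.53 m

h_f ≈ 22.5 m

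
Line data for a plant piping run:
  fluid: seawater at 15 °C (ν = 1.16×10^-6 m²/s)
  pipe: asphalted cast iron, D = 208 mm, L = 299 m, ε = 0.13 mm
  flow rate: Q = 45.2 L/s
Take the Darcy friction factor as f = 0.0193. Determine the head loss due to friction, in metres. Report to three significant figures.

V = 4Q/(πD²) = 4·0.0452/(π·0.208²) = 1.330 m/s
h_f = f(L/D)V²/(2g) = 0.01930·(299/0.208)·1.330²/(2·9.81) = 2.502 m

h_f ≈ 2.50 m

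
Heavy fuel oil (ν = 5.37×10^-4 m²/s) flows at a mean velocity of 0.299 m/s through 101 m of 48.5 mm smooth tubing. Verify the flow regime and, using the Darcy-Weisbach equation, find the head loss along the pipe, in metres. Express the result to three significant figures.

Re = VD/ν = 0.299·0.04850/5.37×10^-4 = 27.0 → laminar (Re < 2300)
f = 64/Re = 2.370
h_f = f(L/D)V²/(2g) = 2.370·(101/0.04850)·0.299²/(2·9.81) = 22.49 m

h_f ≈ 22.5 m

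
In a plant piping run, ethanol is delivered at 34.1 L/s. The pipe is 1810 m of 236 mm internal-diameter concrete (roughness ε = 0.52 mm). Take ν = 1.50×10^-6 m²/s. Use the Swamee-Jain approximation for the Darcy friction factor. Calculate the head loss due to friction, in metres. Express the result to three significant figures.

V = 4Q/(πD²) = 4·0.0341/(π·0.236²) = 0.7795 m/s
Re = VD/ν = 0.7795·0.236/1.50×10^-6 = 1.23×10^5 → turbulent
ε/D = 0.52/236 = 0.00220
Swamee-Jain: f = 0.02557
h_f = f(L/D)V²/(2g) = 0.02557·(1810/0.236)·0.7795²/(2·9.81) = 6.074 m

h_f ≈ 6.07 m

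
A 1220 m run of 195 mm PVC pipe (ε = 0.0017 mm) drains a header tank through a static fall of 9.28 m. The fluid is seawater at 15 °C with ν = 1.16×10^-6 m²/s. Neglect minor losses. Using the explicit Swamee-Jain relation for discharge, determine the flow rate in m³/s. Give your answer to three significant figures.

Swamee-Jain (Type II): Q = -0.965·√(gD⁵h_f/L)·ln[ε/(3.7D) + √(3.17ν²L/(gD³h_f))]
√(gD⁵h_f/L) = √(9.81·0.195⁵·9.28/1220) = 0.004587
ε/(3.7D) = 2.36×10^-6; √(3.17ν²L/(gD³h_f)) = 8.78×10^-5
Q = -0.965·0.004587·ln(9.016×10^-5) = 0.04123 m³/s
Check: V = 1.38 m/s, Re = 2.32×10^5, f = 0.01518, h_f = 9.22 m ≈ 9.28 m ✓

Q ≈ 0.0412 m³/s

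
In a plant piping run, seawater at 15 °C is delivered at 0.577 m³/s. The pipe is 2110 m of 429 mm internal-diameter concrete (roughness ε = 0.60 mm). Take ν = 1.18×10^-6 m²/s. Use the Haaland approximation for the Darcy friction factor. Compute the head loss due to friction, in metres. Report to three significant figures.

V = 4Q/(πD²) = 4·0.577/(π·0.429²) = 3.992 m/s
Re = VD/ν = 3.992·0.429/1.18×10^-6 = 1.45×10^6 → turbulent
ε/D = 0.60/429 = 0.00140
Haaland: f = 0.02153
h_f = f(L/D)V²/(2g) = 0.02153·(2110/0.429)·3.992²/(2·9.81) = 86.00 m

h_f ≈ 86.0 m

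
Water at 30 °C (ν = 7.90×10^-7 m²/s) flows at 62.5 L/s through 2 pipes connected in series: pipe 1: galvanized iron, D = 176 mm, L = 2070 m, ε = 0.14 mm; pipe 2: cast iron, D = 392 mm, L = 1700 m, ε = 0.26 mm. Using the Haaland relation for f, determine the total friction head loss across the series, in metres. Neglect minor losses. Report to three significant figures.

Pipe 1: V = 2.569 m/s, Re = 5.72×10^5, ε/D = 7.95×10^-4, f = 0.01916, h_1 = f(L/D)V²/2g = 75.81 m
Pipe 2: V = 0.5179 m/s, Re = 2.57×10^5, ε/D = 6.63×10^-4, f = 0.01913, h_2 = f(L/D)V²/2g = 1.134 m
Series → Q common, losses add: H = Σh = 76.94 m

H ≈ 76.9 m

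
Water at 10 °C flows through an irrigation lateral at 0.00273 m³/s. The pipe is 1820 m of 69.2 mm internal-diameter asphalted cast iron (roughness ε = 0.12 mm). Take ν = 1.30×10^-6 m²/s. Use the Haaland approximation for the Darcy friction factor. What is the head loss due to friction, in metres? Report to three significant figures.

V = 4Q/(πD²) = 4·0.00273/(π·0.0692²) = 0.7259 m/s
Re = VD/ν = 0.7259·0.0692/1.30×10^-6 = 3.86×10^4 → turbulent
ε/D = 0.12/69.2 = 0.00173
Haaland: f = 0.02639
h_f = f(L/D)V²/(2g) = 0.02639·(1820/0.0692)·0.7259²/(2·9.81) = 18.64 m

h_f ≈ 18.6 m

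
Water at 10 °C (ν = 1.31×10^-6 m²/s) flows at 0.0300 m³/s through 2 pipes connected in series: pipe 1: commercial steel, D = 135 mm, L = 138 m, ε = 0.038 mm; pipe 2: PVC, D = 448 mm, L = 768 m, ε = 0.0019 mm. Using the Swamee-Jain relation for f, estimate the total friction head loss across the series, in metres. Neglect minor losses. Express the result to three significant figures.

Pipe 1: V = 2.096 m/s, Re = 2.16×10^5, ε/D = 2.81×10^-4, f = 0.01752, h_1 = f(L/D)V²/2g = 4.009 m
Pipe 2: V = 0.1903 m/s, Re = 6.51×10^4, ε/D = 4.24×10^-6, f = 0.01960, h_2 = f(L/D)V²/2g = 0.06203 m
Series → Q common, losses add: H = Σh = 4.071 m

H ≈ 4.07 m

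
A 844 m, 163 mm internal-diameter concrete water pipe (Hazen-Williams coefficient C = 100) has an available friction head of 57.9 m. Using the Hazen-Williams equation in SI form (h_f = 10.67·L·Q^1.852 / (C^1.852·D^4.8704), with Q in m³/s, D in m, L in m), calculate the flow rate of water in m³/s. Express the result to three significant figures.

Rearranging: Q = [h_f·C^1.852·D^4.8704 / (10.67·L)]^(1/1.852)
Q = [57.9·100^1.852·0.163^4.8704 / (10.67·844)]^0.540 = 0.05555 m³/s

Q ≈ 0.0556 m³/s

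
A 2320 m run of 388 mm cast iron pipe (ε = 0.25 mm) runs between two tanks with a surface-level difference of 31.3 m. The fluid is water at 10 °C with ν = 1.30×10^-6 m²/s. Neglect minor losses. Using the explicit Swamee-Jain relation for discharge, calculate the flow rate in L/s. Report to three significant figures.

Swamee-Jain (Type II): Q = -0.965·√(gD⁵h_f/L)·ln[ε/(3.7D) + √(3.17ν²L/(gD³h_f))]
√(gD⁵h_f/L) = √(9.81·0.388⁵·31.3/2320) = 0.03411
ε/(3.7D) = 1.74×10^-4; √(3.17ν²L/(gD³h_f)) = 2.63×10^-5
Q = -0.965·0.03411·ln(2.005×10^-4) = 0.2803 m³/s
Check: V = 2.37 m/s, Re = 7.08×10^5, f = 0.01839, h_f = 31.5 m ≈ 31.3 m ✓

Q ≈ 280 L/s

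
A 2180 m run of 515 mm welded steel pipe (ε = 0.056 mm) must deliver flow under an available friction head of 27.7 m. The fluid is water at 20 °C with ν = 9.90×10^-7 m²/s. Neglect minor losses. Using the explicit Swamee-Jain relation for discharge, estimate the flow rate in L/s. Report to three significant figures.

Swamee-Jain (Type II): Q = -0.965·√(gD⁵h_f/L)·ln[ε/(3.7D) + √(3.17ν²L/(gD³h_f))]
√(gD⁵h_f/L) = √(9.81·0.515⁵·27.7/2180) = 0.06720
ε/(3.7D) = 2.94×10^-5; √(3.17ν²L/(gD³h_f)) = 1.35×10^-5
Q = -0.965·0.06720·ln(4.290×10^-5) = 0.6521 m³/s
Check: V = 3.13 m/s, Re = 1.63×10^6, f = 0.01318, h_f = 27.9 m ≈ 27.7 m ✓

Q ≈ 652 L/s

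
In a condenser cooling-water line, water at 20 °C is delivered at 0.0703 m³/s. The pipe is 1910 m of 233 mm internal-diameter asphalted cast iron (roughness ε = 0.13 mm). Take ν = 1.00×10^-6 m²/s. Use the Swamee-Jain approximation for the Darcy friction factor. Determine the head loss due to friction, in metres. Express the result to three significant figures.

h_f ≈ 20.9 m

V = 4Q/(πD²) = 4·0.0703/(π·0.233²) = 1.649 m/s
Re = VD/ν = 1.649·0.233/1.00×10^-6 = 3.84×10^5 → turbulent
ε/D = 0.13/233 = 5.58×10^-4
Swamee-Jain: f = 0.01837
h_f = f(L/D)V²/(2g) = 0.01837·(1910/0.233)·1.649²/(2·9.81) = 20.87 m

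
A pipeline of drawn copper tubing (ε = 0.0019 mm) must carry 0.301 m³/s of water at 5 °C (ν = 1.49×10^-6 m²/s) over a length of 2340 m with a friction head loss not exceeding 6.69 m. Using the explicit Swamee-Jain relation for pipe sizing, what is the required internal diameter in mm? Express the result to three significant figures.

D ≈ 517 mm

Swamee-Jain (Type III): D = 0.66·[ε^1.25·(LQ²/(gh_f))^4.75 + ν·Q^9.4·(L/(gh_f))^5.2]^0.04
LQ²/(gh_f) = 3.230; L/(gh_f) = 35.66
Term 1 = ε^1.25·(…)^4.75 = 1.85×10^-5; Term 2 = ν·Q^9.4·(…)^5.2 = 0.00220
D = 0.66·(1.85×10^-5 + 0.00220)^0.04 = 0.5169 m = 517 mm
Check: V = 1.43 m/s, Re = 4.98×10^5, f = 0.01316, h_f = 6.25 m ≈ 6.69 m ✓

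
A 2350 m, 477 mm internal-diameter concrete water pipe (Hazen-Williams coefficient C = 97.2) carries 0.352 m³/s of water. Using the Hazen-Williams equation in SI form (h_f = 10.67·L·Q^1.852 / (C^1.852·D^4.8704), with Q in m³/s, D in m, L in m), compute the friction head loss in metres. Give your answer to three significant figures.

h_f = 10.67·2350·0.352^1.852 / (97.2^1.852·0.477^4.8704) = 27.80 m

h_f ≈ 27.8 m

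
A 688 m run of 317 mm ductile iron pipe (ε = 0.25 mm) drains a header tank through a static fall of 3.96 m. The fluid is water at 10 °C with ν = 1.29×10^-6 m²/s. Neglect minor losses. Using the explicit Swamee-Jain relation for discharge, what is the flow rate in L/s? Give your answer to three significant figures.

Swamee-Jain (Type II): Q = -0.965·√(gD⁵h_f/L)·ln[ε/(3.7D) + √(3.17ν²L/(gD³h_f))]
√(gD⁵h_f/L) = √(9.81·0.317⁵·3.96/688) = 0.01344
ε/(3.7D) = 2.13×10^-4; √(3.17ν²L/(gD³h_f)) = 5.42×10^-5
Q = -0.965·0.01344·ln(2.673×10^-4) = 0.1067 m³/s
Check: V = 1.35 m/s, Re = 3.32×10^5, f = 0.01971, h_f = 3.99 m ≈ 3.96 m ✓

Q ≈ 107 L/s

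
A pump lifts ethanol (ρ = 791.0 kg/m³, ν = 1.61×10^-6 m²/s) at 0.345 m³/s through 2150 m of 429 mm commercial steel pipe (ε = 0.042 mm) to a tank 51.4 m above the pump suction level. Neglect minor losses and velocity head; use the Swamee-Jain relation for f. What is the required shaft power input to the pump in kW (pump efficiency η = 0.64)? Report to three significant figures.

V = 4Q/(πD²) = 2.387 m/s; Re = 6.36×10^5; ε/D = 9.79×10^-5; f = 0.01406
h_f = f(L/D)V²/2g = 20.47 m
Total head H = z + h_f = 51.4 + 20.47 = 71.87 m
P_hyd = ρgQH = 791.0·9.81·0.345·71.87 = 192.4 kW
P_shaft = P_hyd/η = 192.4/0.64 = 300.6 kW

P_shaft ≈ 301 kW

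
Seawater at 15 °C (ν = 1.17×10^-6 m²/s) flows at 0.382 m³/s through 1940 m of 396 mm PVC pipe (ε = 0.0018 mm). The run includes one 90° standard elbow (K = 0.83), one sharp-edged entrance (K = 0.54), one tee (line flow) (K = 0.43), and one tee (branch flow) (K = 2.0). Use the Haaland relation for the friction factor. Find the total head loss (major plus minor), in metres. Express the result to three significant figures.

V = 4Q/(πD²) = 3.102 m/s; V²/2g = 0.4903 m
Re = 1.05×10^6, ε/D = 4.55×10^-6 → f = 0.01157 (Haaland)
Major: h_f = f(L/D)·V²/2g = 0.01157·4899·0.4903 = 27.80 m
Minor: ΣK = 3.80; h_m = ΣK·V²/2g = 1.863 m
Total H_L = 27.80 + 1.863 = 29.66 m

H_L ≈ 29.7 m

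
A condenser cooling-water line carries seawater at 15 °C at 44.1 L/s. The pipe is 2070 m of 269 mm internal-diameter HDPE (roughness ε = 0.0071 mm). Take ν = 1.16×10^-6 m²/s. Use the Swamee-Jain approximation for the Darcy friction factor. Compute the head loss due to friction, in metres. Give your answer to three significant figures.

V = 4Q/(πD²) = 4·0.0441/(π·0.269²) = 0.7760 m/s
Re = VD/ν = 0.7760·0.269/1.16×10^-6 = 1.80×10^5 → turbulent
ε/D = 0.0071/269 = 2.64×10^-5
Swamee-Jain: f = 0.01608
h_f = f(L/D)V²/(2g) = 0.01608·(2070/0.269)·0.7760²/(2·9.81) = 3.798 m

h_f ≈ 3.80 m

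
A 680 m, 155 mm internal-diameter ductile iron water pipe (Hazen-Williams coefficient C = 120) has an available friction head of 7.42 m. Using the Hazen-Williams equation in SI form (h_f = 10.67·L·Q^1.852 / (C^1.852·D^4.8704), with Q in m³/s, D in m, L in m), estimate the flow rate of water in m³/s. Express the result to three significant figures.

Rearranging: Q = [h_f·C^1.852·D^4.8704 / (10.67·L)]^(1/1.852)
Q = [7.42·120^1.852·0.155^4.8704 / (10.67·680)]^0.540 = 0.02164 m³/s

Q ≈ 0.0216 m³/s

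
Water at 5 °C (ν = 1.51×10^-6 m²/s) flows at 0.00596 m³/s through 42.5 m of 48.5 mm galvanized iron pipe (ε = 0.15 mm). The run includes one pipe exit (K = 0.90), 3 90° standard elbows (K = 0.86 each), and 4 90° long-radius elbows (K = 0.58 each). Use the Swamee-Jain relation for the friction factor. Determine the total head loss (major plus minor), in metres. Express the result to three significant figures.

H_L ≈ 16.0 m

V = 4Q/(πD²) = 3.226 m/s; V²/2g = 0.5305 m
Re = 1.04×10^5, ε/D = 0.00309 → f = 0.02787 (Swamee-Jain)
Major: h_f = f(L/D)·V²/2g = 0.02787·876.3·0.5305 = 12.96 m
Minor: ΣK = 5.80; h_m = ΣK·V²/2g = 3.077 m
Total H_L = 12.96 + 3.077 = 16.03 m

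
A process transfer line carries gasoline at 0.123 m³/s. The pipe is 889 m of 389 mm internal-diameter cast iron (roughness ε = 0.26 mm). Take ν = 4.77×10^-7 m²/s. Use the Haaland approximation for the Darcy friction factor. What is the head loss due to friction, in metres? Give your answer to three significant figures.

V = 4Q/(πD²) = 4·0.123/(π·0.389²) = 1.035 m/s
Re = VD/ν = 1.035·0.389/4.77×10^-7 = 8.44×10^5 → turbulent
ε/D = 0.26/389 = 6.68×10^-4
Haaland: f = 0.01830
h_f = f(L/D)V²/(2g) = 0.01830·(889/0.389)·1.035²/(2·9.81) = 2.283 m

h_f ≈ 2.28 m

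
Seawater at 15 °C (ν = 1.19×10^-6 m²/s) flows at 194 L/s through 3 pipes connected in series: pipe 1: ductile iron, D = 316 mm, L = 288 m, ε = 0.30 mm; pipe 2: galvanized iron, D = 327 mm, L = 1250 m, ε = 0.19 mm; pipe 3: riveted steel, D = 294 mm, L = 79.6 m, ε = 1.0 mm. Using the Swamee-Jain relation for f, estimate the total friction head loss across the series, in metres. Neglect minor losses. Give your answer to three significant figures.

Pipe 1: V = 2.474 m/s, Re = 6.57×10^5, ε/D = 9.49×10^-4, f = 0.01998, h_1 = f(L/D)V²/2g = 5.678 m
Pipe 2: V = 2.310 m/s, Re = 6.35×10^5, ε/D = 5.81×10^-4, f = 0.01809, h_2 = f(L/D)V²/2g = 18.80 m
Pipe 3: V = 2.858 m/s, Re = 7.06×10^5, ε/D = 0.00340, f = 0.02737, h_3 = f(L/D)V²/2g = 3.085 m
Series → Q common, losses add: H = Σh = 27.57 m

H ≈ 27.6 m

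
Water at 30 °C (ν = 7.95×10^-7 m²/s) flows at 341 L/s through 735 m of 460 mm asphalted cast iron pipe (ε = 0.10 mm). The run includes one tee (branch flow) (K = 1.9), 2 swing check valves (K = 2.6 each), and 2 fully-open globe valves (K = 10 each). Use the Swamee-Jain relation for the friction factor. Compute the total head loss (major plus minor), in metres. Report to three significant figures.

V = 4Q/(πD²) = 2.052 m/s; V²/2g = 0.2146 m
Re = 1.19×10^6, ε/D = 2.17×10^-4 → f = 0.01483 (Swamee-Jain)
Major: h_f = f(L/D)·V²/2g = 0.01483·1598·0.2146 = 5.084 m
Minor: ΣK = 27.1; h_m = ΣK·V²/2g = 5.815 m
Total H_L = 5.084 + 5.815 = 10.90 m

H_L ≈ 10.9 m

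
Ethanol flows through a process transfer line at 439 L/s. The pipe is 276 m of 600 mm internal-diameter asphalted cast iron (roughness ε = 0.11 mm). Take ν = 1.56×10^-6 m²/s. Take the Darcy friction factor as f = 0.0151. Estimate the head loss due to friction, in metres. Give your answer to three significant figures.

h_f ≈ 0.853 m

V = 4Q/(πD²) = 4·0.439/(π·0.600²) = 1.553 m/s
h_f = f(L/D)V²/(2g) = 0.01510·(276/0.600)·1.553²/(2·9.81) = 0.8535 m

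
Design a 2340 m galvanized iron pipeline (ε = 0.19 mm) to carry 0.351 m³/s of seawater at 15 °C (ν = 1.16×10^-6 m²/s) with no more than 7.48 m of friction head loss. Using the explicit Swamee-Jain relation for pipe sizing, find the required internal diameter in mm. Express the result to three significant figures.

D ≈ 563 mm

Swamee-Jain (Type III): D = 0.66·[ε^1.25·(LQ²/(gh_f))^4.75 + ν·Q^9.4·(L/(gh_f))^5.2]^0.04
LQ²/(gh_f) = 3.929; L/(gh_f) = 31.89
Term 1 = ε^1.25·(…)^4.75 = 0.0148; Term 2 = ν·Q^9.4·(…)^5.2 = 0.00407
D = 0.66·(0.0148 + 0.00407)^0.04 = 0.5631 m = 563 mm
Check: V = 1.41 m/s, Re = 6.84×10^5, f = 0.01636, h_f = 6.88 m ≈ 7.48 m ✓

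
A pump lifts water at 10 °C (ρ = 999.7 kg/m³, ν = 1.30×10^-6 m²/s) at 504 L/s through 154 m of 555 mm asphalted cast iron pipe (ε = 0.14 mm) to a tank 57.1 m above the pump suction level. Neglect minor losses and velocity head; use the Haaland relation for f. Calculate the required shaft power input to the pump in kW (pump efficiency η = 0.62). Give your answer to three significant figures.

P_shaft ≈ 463 kW

V = 4Q/(πD²) = 2.083 m/s; Re = 8.89×10^5; ε/D = 2.52×10^-4; f = 0.01523
h_f = f(L/D)V²/2g = 0.9348 m
Total head H = z + h_f = 57.1 + 0.9348 = 58.03 m
P_hyd = ρgQH = 999.7·9.81·0.504·58.03 = 286.9 kW
P_shaft = P_hyd/η = 286.9/0.62 = 462.7 kW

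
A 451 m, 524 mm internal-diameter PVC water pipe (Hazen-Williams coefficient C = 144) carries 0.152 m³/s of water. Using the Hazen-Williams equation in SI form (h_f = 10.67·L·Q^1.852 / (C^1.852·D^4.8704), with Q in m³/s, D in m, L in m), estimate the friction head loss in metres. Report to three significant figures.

h_f = 10.67·451·0.152^1.852 / (144^1.852·0.524^4.8704) = 0.3442 m

h_f ≈ 0.344 m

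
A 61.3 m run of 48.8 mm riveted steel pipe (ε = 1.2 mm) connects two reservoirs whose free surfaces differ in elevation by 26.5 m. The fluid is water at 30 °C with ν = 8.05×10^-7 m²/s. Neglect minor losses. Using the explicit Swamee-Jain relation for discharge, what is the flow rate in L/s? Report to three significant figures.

Swamee-Jain (Type II): Q = -0.965·√(gD⁵h_f/L)·ln[ε/(3.7D) + √(3.17ν²L/(gD³h_f))]
√(gD⁵h_f/L) = √(9.81·0.0488⁵·26.5/61.3) = 0.001083
ε/(3.7D) = 0.00665; √(3.17ν²L/(gD³h_f)) = 6.46×10^-5
Q = -0.965·0.001083·ln(0.006711) = 0.005232 m³/s
Check: V = 2.80 m/s, Re = 1.70×10^5, f = 0.05308, h_f = 26.6 m ≈ 26.5 m ✓

Q ≈ 5.23 L/s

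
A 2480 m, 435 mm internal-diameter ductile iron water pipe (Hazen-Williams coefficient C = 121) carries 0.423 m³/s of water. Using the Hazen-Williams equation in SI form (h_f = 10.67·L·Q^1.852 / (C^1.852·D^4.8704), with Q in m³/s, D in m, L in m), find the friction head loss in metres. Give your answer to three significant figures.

h_f ≈ 43.1 m

h_f = 10.67·2480·0.423^1.852 / (121^1.852·0.435^4.8704) = 43.05 m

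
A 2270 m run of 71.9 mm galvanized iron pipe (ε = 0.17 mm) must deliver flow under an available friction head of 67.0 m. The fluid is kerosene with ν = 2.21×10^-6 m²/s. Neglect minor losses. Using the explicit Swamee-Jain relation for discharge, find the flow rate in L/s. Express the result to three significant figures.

Q ≈ 4.96 L/s

Swamee-Jain (Type II): Q = -0.965·√(gD⁵h_f/L)·ln[ε/(3.7D) + √(3.17ν²L/(gD³h_f))]
√(gD⁵h_f/L) = √(9.81·0.0719⁵·67.0/2270) = 7.459×10^-4
ε/(3.7D) = 6.39×10^-4; √(3.17ν²L/(gD³h_f)) = 3.79×10^-4
Q = -0.965·7.459×10^-4·ln(0.001018) = 0.004959 m³/s
Check: V = 1.22 m/s, Re = 3.97×10^4, f = 0.02822, h_f = 67.7 m ≈ 67.0 m ✓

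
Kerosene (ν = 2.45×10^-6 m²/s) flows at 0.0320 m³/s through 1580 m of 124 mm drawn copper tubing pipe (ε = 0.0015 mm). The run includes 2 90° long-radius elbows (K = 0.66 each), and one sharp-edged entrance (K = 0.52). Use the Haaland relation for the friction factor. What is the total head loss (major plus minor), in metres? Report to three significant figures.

H_L ≈ 77.4 m

V = 4Q/(πD²) = 2.650 m/s; V²/2g = 0.3579 m
Re = 1.34×10^5, ε/D = 1.21×10^-5 → f = 0.01683 (Haaland)
Major: h_f = f(L/D)·V²/2g = 0.01683·12742·0.3579 = 76.77 m
Minor: ΣK = 1.84; h_m = ΣK·V²/2g = 0.6585 m
Total H_L = 76.77 + 0.6585 = 77.43 m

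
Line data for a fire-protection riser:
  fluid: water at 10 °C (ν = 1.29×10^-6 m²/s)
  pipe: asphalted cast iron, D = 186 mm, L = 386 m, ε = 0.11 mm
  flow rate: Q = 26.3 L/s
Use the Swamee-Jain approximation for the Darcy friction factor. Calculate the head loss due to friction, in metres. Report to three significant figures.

V = 4Q/(πD²) = 4·0.0263/(π·0.186²) = 0.9679 m/s
Re = VD/ν = 0.9679·0.186/1.29×10^-6 = 1.40×10^5 → turbulent
ε/D = 0.11/186 = 5.91×10^-4
Swamee-Jain: f = 0.02005
h_f = f(L/D)V²/(2g) = 0.02005·(386/0.186)·0.9679²/(2·9.81) = 1.987 m

h_f ≈ 1.99 m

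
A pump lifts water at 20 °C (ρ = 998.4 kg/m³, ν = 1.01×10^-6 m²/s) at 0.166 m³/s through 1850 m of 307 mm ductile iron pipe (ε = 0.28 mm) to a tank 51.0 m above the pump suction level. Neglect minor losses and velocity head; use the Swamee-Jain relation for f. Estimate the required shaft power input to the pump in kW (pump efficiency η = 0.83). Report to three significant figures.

V = 4Q/(πD²) = 2.243 m/s; Re = 6.82×10^5; ε/D = 9.12×10^-4; f = 0.01978
h_f = f(L/D)V²/2g = 30.56 m
Total head H = z + h_f = 51.0 + 30.56 = 81.56 m
P_hyd = ρgQH = 998.4·9.81·0.166·81.56 = 132.6 kW
P_shaft = P_hyd/η = 132.6/0.83 = 159.8 kW

P_shaft ≈ 160 kW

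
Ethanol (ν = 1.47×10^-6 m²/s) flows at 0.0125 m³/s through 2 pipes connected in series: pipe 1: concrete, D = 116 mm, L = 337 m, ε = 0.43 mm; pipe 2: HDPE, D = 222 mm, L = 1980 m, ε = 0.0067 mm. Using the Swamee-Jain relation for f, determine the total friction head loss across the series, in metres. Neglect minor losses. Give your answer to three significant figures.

H ≈ 7.06 m

Pipe 1: V = 1.183 m/s, Re = 9.33×10^4, ε/D = 0.00371, f = 0.02927, h_1 = f(L/D)V²/2g = 6.063 m
Pipe 2: V = 0.3229 m/s, Re = 4.88×10^4, ε/D = 3.02×10^-5, f = 0.02100, h_2 = f(L/D)V²/2g = 0.9956 m
Series → Q common, losses add: H = Σh = 7.058 m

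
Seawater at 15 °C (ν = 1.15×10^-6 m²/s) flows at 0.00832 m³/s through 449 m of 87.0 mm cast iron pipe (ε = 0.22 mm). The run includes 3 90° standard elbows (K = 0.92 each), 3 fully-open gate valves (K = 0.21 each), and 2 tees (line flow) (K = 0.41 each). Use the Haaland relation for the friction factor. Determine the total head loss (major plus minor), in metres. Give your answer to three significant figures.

H_L ≈ 13.9 m

V = 4Q/(πD²) = 1.400 m/s; V²/2g = 0.09984 m
Re = 1.06×10^5, ε/D = 0.00253 → f = 0.02624 (Haaland)
Major: h_f = f(L/D)·V²/2g = 0.02624·5161·0.09984 = 13.52 m
Minor: ΣK = 4.21; h_m = ΣK·V²/2g = 0.4203 m
Total H_L = 13.52 + 0.4203 = 13.94 m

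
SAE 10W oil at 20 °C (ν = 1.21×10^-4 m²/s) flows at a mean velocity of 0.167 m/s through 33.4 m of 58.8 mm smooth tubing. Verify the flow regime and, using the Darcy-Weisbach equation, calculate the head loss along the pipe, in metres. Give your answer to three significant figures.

h_f ≈ 0.637 m

Re = VD/ν = 0.167·0.05880/1.21×10^-4 = 81.2 → laminar (Re < 2300)
f = 64/Re = 0.7886
h_f = f(L/D)V²/(2g) = 0.7886·(33.4/0.05880)·0.167²/(2·9.81) = 0.6368 m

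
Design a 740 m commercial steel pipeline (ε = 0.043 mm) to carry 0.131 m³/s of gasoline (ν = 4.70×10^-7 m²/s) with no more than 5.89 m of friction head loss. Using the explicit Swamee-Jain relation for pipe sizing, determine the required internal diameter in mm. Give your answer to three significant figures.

Swamee-Jain (Type III): D = 0.66·[ε^1.25·(LQ²/(gh_f))^4.75 + ν·Q^9.4·(L/(gh_f))^5.2]^0.04
LQ²/(gh_f) = 0.2198; L/(gh_f) = 12.81
Term 1 = ε^1.25·(…)^4.75 = 2.61×10^-9; Term 2 = ν·Q^9.4·(…)^5.2 = 1.36×10^-9
D = 0.66·(2.61×10^-9 + 1.36×10^-9)^0.04 = 0.3044 m = 304 mm
Check: V = 1.80 m/s, Re = 1.17×10^6, f = 0.01393, h_f = 5.59 m ≈ 5.89 m ✓

D ≈ 304 mm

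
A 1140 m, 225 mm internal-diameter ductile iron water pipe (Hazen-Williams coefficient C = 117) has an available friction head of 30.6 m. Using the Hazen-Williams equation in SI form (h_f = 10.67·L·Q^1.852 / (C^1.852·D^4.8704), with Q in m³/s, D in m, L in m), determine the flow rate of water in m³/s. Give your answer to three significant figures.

Q ≈ 0.0914 m³/s

Rearranging: Q = [h_f·C^1.852·D^4.8704 / (10.67·L)]^(1/1.852)
Q = [30.6·117^1.852·0.225^4.8704 / (10.67·1140)]^0.540 = 0.09141 m³/s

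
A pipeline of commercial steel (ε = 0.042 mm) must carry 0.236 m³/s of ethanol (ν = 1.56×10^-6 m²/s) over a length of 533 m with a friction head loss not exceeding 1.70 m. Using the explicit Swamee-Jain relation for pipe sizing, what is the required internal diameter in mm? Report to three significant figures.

D ≈ 468 mm

Swamee-Jain (Type III): D = 0.66·[ε^1.25·(LQ²/(gh_f))^4.75 + ν·Q^9.4·(L/(gh_f))^5.2]^0.04
LQ²/(gh_f) = 1.780; L/(gh_f) = 31.96
Term 1 = ε^1.25·(…)^4.75 = 5.23×10^-5; Term 2 = ν·Q^9.4·(…)^5.2 = 1.33×10^-4
D = 0.66·(5.23×10^-5 + 1.33×10^-4)^0.04 = 0.4680 m = 468 mm
Check: V = 1.37 m/s, Re = 4.12×10^5, f = 0.01470, h_f = 1.61 m ≈ 1.70 m ✓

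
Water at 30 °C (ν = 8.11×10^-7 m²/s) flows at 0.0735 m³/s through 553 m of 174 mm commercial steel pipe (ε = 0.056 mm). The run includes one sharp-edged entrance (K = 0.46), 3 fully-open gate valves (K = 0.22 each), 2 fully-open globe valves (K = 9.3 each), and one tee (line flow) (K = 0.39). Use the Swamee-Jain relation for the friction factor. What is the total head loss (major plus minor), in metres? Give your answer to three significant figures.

H_L ≈ 35.0 m

V = 4Q/(πD²) = 3.091 m/s; V²/2g = 0.4870 m
Re = 6.63×10^5, ε/D = 3.22×10^-4 → f = 0.01626 (Swamee-Jain)
Major: h_f = f(L/D)·V²/2g = 0.01626·3178·0.4870 = 25.17 m
Minor: ΣK = 20.1; h_m = ΣK·V²/2g = 9.793 m
Total H_L = 25.17 + 9.793 = 34.96 m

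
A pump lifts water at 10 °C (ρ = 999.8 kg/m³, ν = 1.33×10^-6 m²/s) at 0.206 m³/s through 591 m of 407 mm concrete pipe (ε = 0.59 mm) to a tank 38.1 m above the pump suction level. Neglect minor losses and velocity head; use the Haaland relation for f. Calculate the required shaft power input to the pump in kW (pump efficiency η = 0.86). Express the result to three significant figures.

P_shaft ≈ 99.1 kW

V = 4Q/(πD²) = 1.583 m/s; Re = 4.85×10^5; ε/D = 0.00145; f = 0.02200
h_f = f(L/D)V²/2g = 4.082 m
Total head H = z + h_f = 38.1 + 4.082 = 42.18 m
P_hyd = ρgQH = 999.8·9.81·0.206·42.18 = 85.23 kW
P_shaft = P_hyd/η = 85.23/0.86 = 99.10 kW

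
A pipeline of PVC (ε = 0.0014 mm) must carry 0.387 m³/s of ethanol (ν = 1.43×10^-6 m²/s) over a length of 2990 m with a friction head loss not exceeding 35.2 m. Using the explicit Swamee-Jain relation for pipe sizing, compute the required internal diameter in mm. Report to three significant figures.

Swamee-Jain (Type III): D = 0.66·[ε^1.25·(LQ²/(gh_f))^4.75 + ν·Q^9.4·(L/(gh_f))^5.2]^0.04
LQ²/(gh_f) = 1.297; L/(gh_f) = 8.659
Term 1 = ε^1.25·(…)^4.75 = 1.66×10^-7; Term 2 = ν·Q^9.4·(…)^5.2 = 1.43×10^-5
D = 0.66·(1.66×10^-7 + 1.43×10^-5)^0.04 = 0.4226 m = 423 mm
Check: V = 2.76 m/s, Re = 8.15×10^5, f = 0.01209, h_f = 33.2 m ≈ 35.2 m ✓

D ≈ 423 mm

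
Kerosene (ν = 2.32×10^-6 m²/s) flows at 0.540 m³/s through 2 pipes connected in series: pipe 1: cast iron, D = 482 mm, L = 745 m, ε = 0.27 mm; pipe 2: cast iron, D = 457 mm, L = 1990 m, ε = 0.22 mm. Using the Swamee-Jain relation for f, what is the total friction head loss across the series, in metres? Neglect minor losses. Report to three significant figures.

H ≈ 54.4 m

Pipe 1: V = 2.959 m/s, Re = 6.15×10^5, ε/D = 5.60×10^-4, f = 0.01798, h_1 = f(L/D)V²/2g = 12.41 m
Pipe 2: V = 3.292 m/s, Re = 6.48×10^5, ε/D = 4.81×10^-4, f = 0.01745, h_2 = f(L/D)V²/2g = 41.96 m
Series → Q common, losses add: H = Σh = 54.37 m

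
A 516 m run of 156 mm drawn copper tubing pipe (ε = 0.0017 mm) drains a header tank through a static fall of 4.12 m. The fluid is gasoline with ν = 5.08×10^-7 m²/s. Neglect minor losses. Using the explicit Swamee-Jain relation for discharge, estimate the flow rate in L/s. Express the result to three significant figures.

Swamee-Jain (Type II): Q = -0.965·√(gD⁵h_f/L)·ln[ε/(3.7D) + √(3.17ν²L/(gD³h_f))]
√(gD⁵h_f/L) = √(9.81·0.156⁵·4.12/516) = 0.002690
ε/(3.7D) = 2.95×10^-6; √(3.17ν²L/(gD³h_f)) = 5.25×10^-5
Q = -0.965·0.002690·ln(5.540×10^-5) = 0.02544 m³/s
Check: V = 1.33 m/s, Re = 4.09×10^5, f = 0.01373, h_f = 4.10 m ≈ 4.12 m ✓

Q ≈ 25.4 L/s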